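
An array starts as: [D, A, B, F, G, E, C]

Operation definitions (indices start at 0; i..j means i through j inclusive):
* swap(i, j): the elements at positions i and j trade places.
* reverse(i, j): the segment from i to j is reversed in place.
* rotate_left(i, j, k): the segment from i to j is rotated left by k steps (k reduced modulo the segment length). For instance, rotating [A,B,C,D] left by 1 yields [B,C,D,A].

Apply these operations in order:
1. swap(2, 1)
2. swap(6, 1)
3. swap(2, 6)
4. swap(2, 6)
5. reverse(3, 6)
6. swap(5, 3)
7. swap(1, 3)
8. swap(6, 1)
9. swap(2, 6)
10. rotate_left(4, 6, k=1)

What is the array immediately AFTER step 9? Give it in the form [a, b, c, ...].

Answer: [D, F, G, C, E, B, A]

Derivation:
After 1 (swap(2, 1)): [D, B, A, F, G, E, C]
After 2 (swap(6, 1)): [D, C, A, F, G, E, B]
After 3 (swap(2, 6)): [D, C, B, F, G, E, A]
After 4 (swap(2, 6)): [D, C, A, F, G, E, B]
After 5 (reverse(3, 6)): [D, C, A, B, E, G, F]
After 6 (swap(5, 3)): [D, C, A, G, E, B, F]
After 7 (swap(1, 3)): [D, G, A, C, E, B, F]
After 8 (swap(6, 1)): [D, F, A, C, E, B, G]
After 9 (swap(2, 6)): [D, F, G, C, E, B, A]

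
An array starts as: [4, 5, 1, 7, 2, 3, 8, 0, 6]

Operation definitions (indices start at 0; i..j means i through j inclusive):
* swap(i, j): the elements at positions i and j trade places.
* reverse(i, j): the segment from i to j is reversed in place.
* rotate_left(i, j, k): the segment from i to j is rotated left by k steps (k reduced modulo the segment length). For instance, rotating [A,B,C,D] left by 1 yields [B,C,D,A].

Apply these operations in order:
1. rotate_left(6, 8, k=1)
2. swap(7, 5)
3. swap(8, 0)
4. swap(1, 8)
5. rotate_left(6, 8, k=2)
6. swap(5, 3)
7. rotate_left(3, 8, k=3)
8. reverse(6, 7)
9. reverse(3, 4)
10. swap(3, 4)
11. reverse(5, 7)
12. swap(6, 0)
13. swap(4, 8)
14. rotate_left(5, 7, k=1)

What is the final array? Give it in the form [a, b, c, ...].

Answer: [2, 4, 1, 5, 7, 8, 3, 6, 0]

Derivation:
After 1 (rotate_left(6, 8, k=1)): [4, 5, 1, 7, 2, 3, 0, 6, 8]
After 2 (swap(7, 5)): [4, 5, 1, 7, 2, 6, 0, 3, 8]
After 3 (swap(8, 0)): [8, 5, 1, 7, 2, 6, 0, 3, 4]
After 4 (swap(1, 8)): [8, 4, 1, 7, 2, 6, 0, 3, 5]
After 5 (rotate_left(6, 8, k=2)): [8, 4, 1, 7, 2, 6, 5, 0, 3]
After 6 (swap(5, 3)): [8, 4, 1, 6, 2, 7, 5, 0, 3]
After 7 (rotate_left(3, 8, k=3)): [8, 4, 1, 5, 0, 3, 6, 2, 7]
After 8 (reverse(6, 7)): [8, 4, 1, 5, 0, 3, 2, 6, 7]
After 9 (reverse(3, 4)): [8, 4, 1, 0, 5, 3, 2, 6, 7]
After 10 (swap(3, 4)): [8, 4, 1, 5, 0, 3, 2, 6, 7]
After 11 (reverse(5, 7)): [8, 4, 1, 5, 0, 6, 2, 3, 7]
After 12 (swap(6, 0)): [2, 4, 1, 5, 0, 6, 8, 3, 7]
After 13 (swap(4, 8)): [2, 4, 1, 5, 7, 6, 8, 3, 0]
After 14 (rotate_left(5, 7, k=1)): [2, 4, 1, 5, 7, 8, 3, 6, 0]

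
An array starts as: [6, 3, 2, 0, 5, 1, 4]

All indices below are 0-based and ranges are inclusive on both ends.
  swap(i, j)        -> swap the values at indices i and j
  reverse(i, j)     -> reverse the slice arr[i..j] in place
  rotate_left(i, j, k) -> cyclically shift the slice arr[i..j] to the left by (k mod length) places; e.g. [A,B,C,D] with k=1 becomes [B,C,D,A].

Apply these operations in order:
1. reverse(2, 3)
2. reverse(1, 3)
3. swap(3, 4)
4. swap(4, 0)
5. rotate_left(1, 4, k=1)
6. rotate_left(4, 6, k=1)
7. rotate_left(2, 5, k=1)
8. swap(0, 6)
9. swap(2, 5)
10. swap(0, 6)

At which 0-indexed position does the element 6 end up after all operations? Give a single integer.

After 1 (reverse(2, 3)): [6, 3, 0, 2, 5, 1, 4]
After 2 (reverse(1, 3)): [6, 2, 0, 3, 5, 1, 4]
After 3 (swap(3, 4)): [6, 2, 0, 5, 3, 1, 4]
After 4 (swap(4, 0)): [3, 2, 0, 5, 6, 1, 4]
After 5 (rotate_left(1, 4, k=1)): [3, 0, 5, 6, 2, 1, 4]
After 6 (rotate_left(4, 6, k=1)): [3, 0, 5, 6, 1, 4, 2]
After 7 (rotate_left(2, 5, k=1)): [3, 0, 6, 1, 4, 5, 2]
After 8 (swap(0, 6)): [2, 0, 6, 1, 4, 5, 3]
After 9 (swap(2, 5)): [2, 0, 5, 1, 4, 6, 3]
After 10 (swap(0, 6)): [3, 0, 5, 1, 4, 6, 2]

Answer: 5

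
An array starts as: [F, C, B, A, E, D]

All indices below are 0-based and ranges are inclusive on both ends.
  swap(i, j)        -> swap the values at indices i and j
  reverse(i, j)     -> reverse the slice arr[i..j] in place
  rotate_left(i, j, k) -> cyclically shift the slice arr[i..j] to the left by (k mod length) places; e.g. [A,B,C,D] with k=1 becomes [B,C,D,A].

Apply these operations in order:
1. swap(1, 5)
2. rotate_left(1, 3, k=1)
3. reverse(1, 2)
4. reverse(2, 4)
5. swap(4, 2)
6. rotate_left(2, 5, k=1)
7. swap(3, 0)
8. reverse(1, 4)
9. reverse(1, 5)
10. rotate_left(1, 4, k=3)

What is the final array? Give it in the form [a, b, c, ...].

Answer: [E, F, B, A, D, C]

Derivation:
After 1 (swap(1, 5)): [F, D, B, A, E, C]
After 2 (rotate_left(1, 3, k=1)): [F, B, A, D, E, C]
After 3 (reverse(1, 2)): [F, A, B, D, E, C]
After 4 (reverse(2, 4)): [F, A, E, D, B, C]
After 5 (swap(4, 2)): [F, A, B, D, E, C]
After 6 (rotate_left(2, 5, k=1)): [F, A, D, E, C, B]
After 7 (swap(3, 0)): [E, A, D, F, C, B]
After 8 (reverse(1, 4)): [E, C, F, D, A, B]
After 9 (reverse(1, 5)): [E, B, A, D, F, C]
After 10 (rotate_left(1, 4, k=3)): [E, F, B, A, D, C]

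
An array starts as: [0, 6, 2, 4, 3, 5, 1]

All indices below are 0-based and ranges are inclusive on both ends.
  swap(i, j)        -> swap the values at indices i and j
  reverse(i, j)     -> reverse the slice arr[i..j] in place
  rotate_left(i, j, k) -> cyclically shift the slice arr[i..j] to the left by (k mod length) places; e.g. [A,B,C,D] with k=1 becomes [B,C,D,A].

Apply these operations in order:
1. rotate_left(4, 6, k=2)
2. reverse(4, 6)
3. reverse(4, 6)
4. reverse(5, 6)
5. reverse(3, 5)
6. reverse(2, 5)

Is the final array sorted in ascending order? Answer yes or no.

After 1 (rotate_left(4, 6, k=2)): [0, 6, 2, 4, 1, 3, 5]
After 2 (reverse(4, 6)): [0, 6, 2, 4, 5, 3, 1]
After 3 (reverse(4, 6)): [0, 6, 2, 4, 1, 3, 5]
After 4 (reverse(5, 6)): [0, 6, 2, 4, 1, 5, 3]
After 5 (reverse(3, 5)): [0, 6, 2, 5, 1, 4, 3]
After 6 (reverse(2, 5)): [0, 6, 4, 1, 5, 2, 3]

Answer: no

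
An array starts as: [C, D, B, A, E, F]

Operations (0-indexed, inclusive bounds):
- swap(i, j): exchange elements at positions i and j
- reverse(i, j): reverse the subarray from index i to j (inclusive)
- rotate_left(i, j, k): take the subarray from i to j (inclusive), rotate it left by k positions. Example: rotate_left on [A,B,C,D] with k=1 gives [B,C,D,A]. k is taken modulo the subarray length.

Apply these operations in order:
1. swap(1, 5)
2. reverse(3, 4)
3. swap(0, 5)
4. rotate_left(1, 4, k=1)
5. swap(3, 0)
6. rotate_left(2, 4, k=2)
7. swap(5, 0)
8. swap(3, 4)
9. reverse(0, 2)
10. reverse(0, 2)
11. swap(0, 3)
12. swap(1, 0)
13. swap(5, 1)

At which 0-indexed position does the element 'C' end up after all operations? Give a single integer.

After 1 (swap(1, 5)): [C, F, B, A, E, D]
After 2 (reverse(3, 4)): [C, F, B, E, A, D]
After 3 (swap(0, 5)): [D, F, B, E, A, C]
After 4 (rotate_left(1, 4, k=1)): [D, B, E, A, F, C]
After 5 (swap(3, 0)): [A, B, E, D, F, C]
After 6 (rotate_left(2, 4, k=2)): [A, B, F, E, D, C]
After 7 (swap(5, 0)): [C, B, F, E, D, A]
After 8 (swap(3, 4)): [C, B, F, D, E, A]
After 9 (reverse(0, 2)): [F, B, C, D, E, A]
After 10 (reverse(0, 2)): [C, B, F, D, E, A]
After 11 (swap(0, 3)): [D, B, F, C, E, A]
After 12 (swap(1, 0)): [B, D, F, C, E, A]
After 13 (swap(5, 1)): [B, A, F, C, E, D]

Answer: 3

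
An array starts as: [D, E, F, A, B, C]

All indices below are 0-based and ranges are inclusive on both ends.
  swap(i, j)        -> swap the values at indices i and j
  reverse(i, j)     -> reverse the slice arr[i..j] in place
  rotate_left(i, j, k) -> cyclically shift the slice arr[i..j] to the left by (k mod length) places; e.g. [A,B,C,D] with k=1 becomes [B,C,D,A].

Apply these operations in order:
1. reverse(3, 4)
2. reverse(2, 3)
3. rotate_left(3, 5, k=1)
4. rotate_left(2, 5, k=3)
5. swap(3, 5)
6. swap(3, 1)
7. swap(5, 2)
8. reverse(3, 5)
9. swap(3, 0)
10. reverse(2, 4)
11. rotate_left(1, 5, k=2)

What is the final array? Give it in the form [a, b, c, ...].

After 1 (reverse(3, 4)): [D, E, F, B, A, C]
After 2 (reverse(2, 3)): [D, E, B, F, A, C]
After 3 (rotate_left(3, 5, k=1)): [D, E, B, A, C, F]
After 4 (rotate_left(2, 5, k=3)): [D, E, F, B, A, C]
After 5 (swap(3, 5)): [D, E, F, C, A, B]
After 6 (swap(3, 1)): [D, C, F, E, A, B]
After 7 (swap(5, 2)): [D, C, B, E, A, F]
After 8 (reverse(3, 5)): [D, C, B, F, A, E]
After 9 (swap(3, 0)): [F, C, B, D, A, E]
After 10 (reverse(2, 4)): [F, C, A, D, B, E]
After 11 (rotate_left(1, 5, k=2)): [F, D, B, E, C, A]

Answer: [F, D, B, E, C, A]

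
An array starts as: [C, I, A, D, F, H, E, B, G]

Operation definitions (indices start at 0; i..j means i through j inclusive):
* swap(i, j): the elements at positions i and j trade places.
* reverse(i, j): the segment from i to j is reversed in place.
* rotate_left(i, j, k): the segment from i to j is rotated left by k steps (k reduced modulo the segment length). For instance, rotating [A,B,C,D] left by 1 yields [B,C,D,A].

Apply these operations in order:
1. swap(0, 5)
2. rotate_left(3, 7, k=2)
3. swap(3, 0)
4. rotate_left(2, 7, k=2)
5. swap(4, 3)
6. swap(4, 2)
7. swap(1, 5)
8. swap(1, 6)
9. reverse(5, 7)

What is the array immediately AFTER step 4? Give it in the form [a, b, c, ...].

After 1 (swap(0, 5)): [H, I, A, D, F, C, E, B, G]
After 2 (rotate_left(3, 7, k=2)): [H, I, A, C, E, B, D, F, G]
After 3 (swap(3, 0)): [C, I, A, H, E, B, D, F, G]
After 4 (rotate_left(2, 7, k=2)): [C, I, E, B, D, F, A, H, G]

Answer: [C, I, E, B, D, F, A, H, G]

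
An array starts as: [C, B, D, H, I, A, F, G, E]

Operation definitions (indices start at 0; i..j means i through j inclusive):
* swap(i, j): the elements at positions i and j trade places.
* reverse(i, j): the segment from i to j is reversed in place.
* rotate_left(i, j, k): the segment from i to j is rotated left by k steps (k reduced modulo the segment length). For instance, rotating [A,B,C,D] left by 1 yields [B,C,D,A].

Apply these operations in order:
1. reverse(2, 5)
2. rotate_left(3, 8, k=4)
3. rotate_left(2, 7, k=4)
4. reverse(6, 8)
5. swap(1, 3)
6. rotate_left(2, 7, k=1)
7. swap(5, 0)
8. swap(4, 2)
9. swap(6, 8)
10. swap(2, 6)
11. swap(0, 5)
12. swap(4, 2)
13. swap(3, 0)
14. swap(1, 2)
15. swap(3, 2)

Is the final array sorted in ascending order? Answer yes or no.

Answer: yes

Derivation:
After 1 (reverse(2, 5)): [C, B, A, I, H, D, F, G, E]
After 2 (rotate_left(3, 8, k=4)): [C, B, A, G, E, I, H, D, F]
After 3 (rotate_left(2, 7, k=4)): [C, B, H, D, A, G, E, I, F]
After 4 (reverse(6, 8)): [C, B, H, D, A, G, F, I, E]
After 5 (swap(1, 3)): [C, D, H, B, A, G, F, I, E]
After 6 (rotate_left(2, 7, k=1)): [C, D, B, A, G, F, I, H, E]
After 7 (swap(5, 0)): [F, D, B, A, G, C, I, H, E]
After 8 (swap(4, 2)): [F, D, G, A, B, C, I, H, E]
After 9 (swap(6, 8)): [F, D, G, A, B, C, E, H, I]
After 10 (swap(2, 6)): [F, D, E, A, B, C, G, H, I]
After 11 (swap(0, 5)): [C, D, E, A, B, F, G, H, I]
After 12 (swap(4, 2)): [C, D, B, A, E, F, G, H, I]
After 13 (swap(3, 0)): [A, D, B, C, E, F, G, H, I]
After 14 (swap(1, 2)): [A, B, D, C, E, F, G, H, I]
After 15 (swap(3, 2)): [A, B, C, D, E, F, G, H, I]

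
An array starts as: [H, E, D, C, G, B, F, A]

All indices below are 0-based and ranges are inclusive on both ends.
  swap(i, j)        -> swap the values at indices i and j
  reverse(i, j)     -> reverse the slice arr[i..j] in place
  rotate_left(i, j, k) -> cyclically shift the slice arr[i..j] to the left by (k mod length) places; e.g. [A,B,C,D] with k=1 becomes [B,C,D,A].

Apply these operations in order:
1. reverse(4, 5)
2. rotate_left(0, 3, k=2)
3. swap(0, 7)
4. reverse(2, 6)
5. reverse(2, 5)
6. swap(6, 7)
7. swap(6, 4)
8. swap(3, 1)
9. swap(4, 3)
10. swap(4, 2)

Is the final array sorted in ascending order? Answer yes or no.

After 1 (reverse(4, 5)): [H, E, D, C, B, G, F, A]
After 2 (rotate_left(0, 3, k=2)): [D, C, H, E, B, G, F, A]
After 3 (swap(0, 7)): [A, C, H, E, B, G, F, D]
After 4 (reverse(2, 6)): [A, C, F, G, B, E, H, D]
After 5 (reverse(2, 5)): [A, C, E, B, G, F, H, D]
After 6 (swap(6, 7)): [A, C, E, B, G, F, D, H]
After 7 (swap(6, 4)): [A, C, E, B, D, F, G, H]
After 8 (swap(3, 1)): [A, B, E, C, D, F, G, H]
After 9 (swap(4, 3)): [A, B, E, D, C, F, G, H]
After 10 (swap(4, 2)): [A, B, C, D, E, F, G, H]

Answer: yes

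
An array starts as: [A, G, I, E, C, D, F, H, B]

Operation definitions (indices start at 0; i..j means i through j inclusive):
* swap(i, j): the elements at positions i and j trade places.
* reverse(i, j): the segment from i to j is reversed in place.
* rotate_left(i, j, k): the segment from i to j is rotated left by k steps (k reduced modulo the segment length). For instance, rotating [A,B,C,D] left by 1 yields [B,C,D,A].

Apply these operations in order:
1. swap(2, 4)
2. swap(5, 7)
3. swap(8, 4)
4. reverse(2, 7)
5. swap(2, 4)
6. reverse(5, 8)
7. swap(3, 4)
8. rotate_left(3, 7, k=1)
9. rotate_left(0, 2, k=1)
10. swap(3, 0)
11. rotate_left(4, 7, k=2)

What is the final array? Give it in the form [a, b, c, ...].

Answer: [F, H, A, G, E, D, I, C, B]

Derivation:
After 1 (swap(2, 4)): [A, G, C, E, I, D, F, H, B]
After 2 (swap(5, 7)): [A, G, C, E, I, H, F, D, B]
After 3 (swap(8, 4)): [A, G, C, E, B, H, F, D, I]
After 4 (reverse(2, 7)): [A, G, D, F, H, B, E, C, I]
After 5 (swap(2, 4)): [A, G, H, F, D, B, E, C, I]
After 6 (reverse(5, 8)): [A, G, H, F, D, I, C, E, B]
After 7 (swap(3, 4)): [A, G, H, D, F, I, C, E, B]
After 8 (rotate_left(3, 7, k=1)): [A, G, H, F, I, C, E, D, B]
After 9 (rotate_left(0, 2, k=1)): [G, H, A, F, I, C, E, D, B]
After 10 (swap(3, 0)): [F, H, A, G, I, C, E, D, B]
After 11 (rotate_left(4, 7, k=2)): [F, H, A, G, E, D, I, C, B]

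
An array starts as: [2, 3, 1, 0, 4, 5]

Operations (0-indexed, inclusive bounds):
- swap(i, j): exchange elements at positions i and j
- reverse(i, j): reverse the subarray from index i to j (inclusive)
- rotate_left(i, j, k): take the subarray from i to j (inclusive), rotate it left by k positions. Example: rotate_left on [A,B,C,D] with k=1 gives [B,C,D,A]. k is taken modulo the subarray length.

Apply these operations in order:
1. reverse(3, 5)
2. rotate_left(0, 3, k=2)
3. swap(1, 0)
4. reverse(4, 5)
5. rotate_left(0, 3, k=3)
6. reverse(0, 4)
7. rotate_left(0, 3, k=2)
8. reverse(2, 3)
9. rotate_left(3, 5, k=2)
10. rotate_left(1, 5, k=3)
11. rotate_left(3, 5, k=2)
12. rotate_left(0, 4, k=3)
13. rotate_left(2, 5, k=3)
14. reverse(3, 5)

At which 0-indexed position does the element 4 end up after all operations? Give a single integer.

Answer: 0

Derivation:
After 1 (reverse(3, 5)): [2, 3, 1, 5, 4, 0]
After 2 (rotate_left(0, 3, k=2)): [1, 5, 2, 3, 4, 0]
After 3 (swap(1, 0)): [5, 1, 2, 3, 4, 0]
After 4 (reverse(4, 5)): [5, 1, 2, 3, 0, 4]
After 5 (rotate_left(0, 3, k=3)): [3, 5, 1, 2, 0, 4]
After 6 (reverse(0, 4)): [0, 2, 1, 5, 3, 4]
After 7 (rotate_left(0, 3, k=2)): [1, 5, 0, 2, 3, 4]
After 8 (reverse(2, 3)): [1, 5, 2, 0, 3, 4]
After 9 (rotate_left(3, 5, k=2)): [1, 5, 2, 4, 0, 3]
After 10 (rotate_left(1, 5, k=3)): [1, 0, 3, 5, 2, 4]
After 11 (rotate_left(3, 5, k=2)): [1, 0, 3, 4, 5, 2]
After 12 (rotate_left(0, 4, k=3)): [4, 5, 1, 0, 3, 2]
After 13 (rotate_left(2, 5, k=3)): [4, 5, 2, 1, 0, 3]
After 14 (reverse(3, 5)): [4, 5, 2, 3, 0, 1]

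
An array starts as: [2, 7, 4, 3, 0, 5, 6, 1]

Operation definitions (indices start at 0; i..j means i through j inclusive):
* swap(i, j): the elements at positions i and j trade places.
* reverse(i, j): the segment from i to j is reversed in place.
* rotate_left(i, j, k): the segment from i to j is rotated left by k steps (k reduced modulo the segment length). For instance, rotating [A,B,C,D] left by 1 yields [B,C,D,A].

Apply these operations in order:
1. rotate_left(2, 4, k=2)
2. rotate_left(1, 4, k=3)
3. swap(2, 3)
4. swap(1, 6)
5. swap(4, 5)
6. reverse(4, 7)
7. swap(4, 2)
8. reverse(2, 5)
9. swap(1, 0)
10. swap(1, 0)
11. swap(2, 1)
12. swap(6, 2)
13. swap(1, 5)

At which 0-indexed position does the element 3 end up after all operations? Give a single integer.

Answer: 5

Derivation:
After 1 (rotate_left(2, 4, k=2)): [2, 7, 0, 4, 3, 5, 6, 1]
After 2 (rotate_left(1, 4, k=3)): [2, 3, 7, 0, 4, 5, 6, 1]
After 3 (swap(2, 3)): [2, 3, 0, 7, 4, 5, 6, 1]
After 4 (swap(1, 6)): [2, 6, 0, 7, 4, 5, 3, 1]
After 5 (swap(4, 5)): [2, 6, 0, 7, 5, 4, 3, 1]
After 6 (reverse(4, 7)): [2, 6, 0, 7, 1, 3, 4, 5]
After 7 (swap(4, 2)): [2, 6, 1, 7, 0, 3, 4, 5]
After 8 (reverse(2, 5)): [2, 6, 3, 0, 7, 1, 4, 5]
After 9 (swap(1, 0)): [6, 2, 3, 0, 7, 1, 4, 5]
After 10 (swap(1, 0)): [2, 6, 3, 0, 7, 1, 4, 5]
After 11 (swap(2, 1)): [2, 3, 6, 0, 7, 1, 4, 5]
After 12 (swap(6, 2)): [2, 3, 4, 0, 7, 1, 6, 5]
After 13 (swap(1, 5)): [2, 1, 4, 0, 7, 3, 6, 5]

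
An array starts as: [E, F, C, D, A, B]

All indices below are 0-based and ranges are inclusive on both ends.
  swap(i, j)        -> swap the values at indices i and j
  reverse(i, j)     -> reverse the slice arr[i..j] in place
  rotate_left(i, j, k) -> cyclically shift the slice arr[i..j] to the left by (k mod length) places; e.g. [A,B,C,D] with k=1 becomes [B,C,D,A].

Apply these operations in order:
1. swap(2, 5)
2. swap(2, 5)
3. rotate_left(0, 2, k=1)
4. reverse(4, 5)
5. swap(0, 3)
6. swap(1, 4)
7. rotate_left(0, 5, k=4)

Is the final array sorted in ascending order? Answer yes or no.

After 1 (swap(2, 5)): [E, F, B, D, A, C]
After 2 (swap(2, 5)): [E, F, C, D, A, B]
After 3 (rotate_left(0, 2, k=1)): [F, C, E, D, A, B]
After 4 (reverse(4, 5)): [F, C, E, D, B, A]
After 5 (swap(0, 3)): [D, C, E, F, B, A]
After 6 (swap(1, 4)): [D, B, E, F, C, A]
After 7 (rotate_left(0, 5, k=4)): [C, A, D, B, E, F]

Answer: no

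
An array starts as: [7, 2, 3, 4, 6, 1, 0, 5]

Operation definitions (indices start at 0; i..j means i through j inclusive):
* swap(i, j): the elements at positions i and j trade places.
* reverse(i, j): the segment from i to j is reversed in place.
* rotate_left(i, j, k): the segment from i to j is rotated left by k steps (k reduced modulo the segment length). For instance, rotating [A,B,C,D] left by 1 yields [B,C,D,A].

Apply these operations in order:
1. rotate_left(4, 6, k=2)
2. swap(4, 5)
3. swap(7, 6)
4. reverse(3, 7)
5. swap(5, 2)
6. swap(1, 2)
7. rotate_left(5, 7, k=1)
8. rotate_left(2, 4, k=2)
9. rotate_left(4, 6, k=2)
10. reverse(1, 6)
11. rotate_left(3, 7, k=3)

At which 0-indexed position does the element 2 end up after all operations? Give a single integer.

Answer: 6

Derivation:
After 1 (rotate_left(4, 6, k=2)): [7, 2, 3, 4, 0, 6, 1, 5]
After 2 (swap(4, 5)): [7, 2, 3, 4, 6, 0, 1, 5]
After 3 (swap(7, 6)): [7, 2, 3, 4, 6, 0, 5, 1]
After 4 (reverse(3, 7)): [7, 2, 3, 1, 5, 0, 6, 4]
After 5 (swap(5, 2)): [7, 2, 0, 1, 5, 3, 6, 4]
After 6 (swap(1, 2)): [7, 0, 2, 1, 5, 3, 6, 4]
After 7 (rotate_left(5, 7, k=1)): [7, 0, 2, 1, 5, 6, 4, 3]
After 8 (rotate_left(2, 4, k=2)): [7, 0, 5, 2, 1, 6, 4, 3]
After 9 (rotate_left(4, 6, k=2)): [7, 0, 5, 2, 4, 1, 6, 3]
After 10 (reverse(1, 6)): [7, 6, 1, 4, 2, 5, 0, 3]
After 11 (rotate_left(3, 7, k=3)): [7, 6, 1, 0, 3, 4, 2, 5]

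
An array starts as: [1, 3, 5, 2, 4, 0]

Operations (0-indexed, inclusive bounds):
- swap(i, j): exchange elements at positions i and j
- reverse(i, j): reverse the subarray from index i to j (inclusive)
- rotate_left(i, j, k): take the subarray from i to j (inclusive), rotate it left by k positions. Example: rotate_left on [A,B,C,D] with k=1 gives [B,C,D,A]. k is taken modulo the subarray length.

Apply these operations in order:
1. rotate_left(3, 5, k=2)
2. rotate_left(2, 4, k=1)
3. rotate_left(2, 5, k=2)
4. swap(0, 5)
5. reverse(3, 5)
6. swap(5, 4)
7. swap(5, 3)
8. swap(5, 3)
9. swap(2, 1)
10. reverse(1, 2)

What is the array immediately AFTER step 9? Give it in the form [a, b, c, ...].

Answer: [2, 5, 3, 1, 4, 0]

Derivation:
After 1 (rotate_left(3, 5, k=2)): [1, 3, 5, 0, 2, 4]
After 2 (rotate_left(2, 4, k=1)): [1, 3, 0, 2, 5, 4]
After 3 (rotate_left(2, 5, k=2)): [1, 3, 5, 4, 0, 2]
After 4 (swap(0, 5)): [2, 3, 5, 4, 0, 1]
After 5 (reverse(3, 5)): [2, 3, 5, 1, 0, 4]
After 6 (swap(5, 4)): [2, 3, 5, 1, 4, 0]
After 7 (swap(5, 3)): [2, 3, 5, 0, 4, 1]
After 8 (swap(5, 3)): [2, 3, 5, 1, 4, 0]
After 9 (swap(2, 1)): [2, 5, 3, 1, 4, 0]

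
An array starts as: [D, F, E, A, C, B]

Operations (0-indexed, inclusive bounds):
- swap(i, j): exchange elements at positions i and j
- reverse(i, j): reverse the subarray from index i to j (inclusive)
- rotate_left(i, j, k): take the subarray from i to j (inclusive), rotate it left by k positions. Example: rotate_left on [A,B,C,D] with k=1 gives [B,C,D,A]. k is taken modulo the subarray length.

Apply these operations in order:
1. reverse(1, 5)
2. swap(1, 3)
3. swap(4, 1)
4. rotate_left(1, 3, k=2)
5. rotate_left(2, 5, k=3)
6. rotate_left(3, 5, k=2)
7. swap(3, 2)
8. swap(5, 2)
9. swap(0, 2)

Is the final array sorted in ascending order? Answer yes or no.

Answer: no

Derivation:
After 1 (reverse(1, 5)): [D, B, C, A, E, F]
After 2 (swap(1, 3)): [D, A, C, B, E, F]
After 3 (swap(4, 1)): [D, E, C, B, A, F]
After 4 (rotate_left(1, 3, k=2)): [D, B, E, C, A, F]
After 5 (rotate_left(2, 5, k=3)): [D, B, F, E, C, A]
After 6 (rotate_left(3, 5, k=2)): [D, B, F, A, E, C]
After 7 (swap(3, 2)): [D, B, A, F, E, C]
After 8 (swap(5, 2)): [D, B, C, F, E, A]
After 9 (swap(0, 2)): [C, B, D, F, E, A]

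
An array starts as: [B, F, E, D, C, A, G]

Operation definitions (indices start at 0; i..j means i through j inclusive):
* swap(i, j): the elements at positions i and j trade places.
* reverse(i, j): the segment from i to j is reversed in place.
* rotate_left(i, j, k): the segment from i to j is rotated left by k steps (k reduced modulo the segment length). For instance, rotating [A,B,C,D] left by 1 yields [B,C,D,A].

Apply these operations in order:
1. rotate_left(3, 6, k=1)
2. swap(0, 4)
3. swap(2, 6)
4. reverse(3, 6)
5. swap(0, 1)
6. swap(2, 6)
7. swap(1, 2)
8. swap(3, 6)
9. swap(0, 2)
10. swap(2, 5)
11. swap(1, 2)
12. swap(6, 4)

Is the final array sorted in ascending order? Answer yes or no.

After 1 (rotate_left(3, 6, k=1)): [B, F, E, C, A, G, D]
After 2 (swap(0, 4)): [A, F, E, C, B, G, D]
After 3 (swap(2, 6)): [A, F, D, C, B, G, E]
After 4 (reverse(3, 6)): [A, F, D, E, G, B, C]
After 5 (swap(0, 1)): [F, A, D, E, G, B, C]
After 6 (swap(2, 6)): [F, A, C, E, G, B, D]
After 7 (swap(1, 2)): [F, C, A, E, G, B, D]
After 8 (swap(3, 6)): [F, C, A, D, G, B, E]
After 9 (swap(0, 2)): [A, C, F, D, G, B, E]
After 10 (swap(2, 5)): [A, C, B, D, G, F, E]
After 11 (swap(1, 2)): [A, B, C, D, G, F, E]
After 12 (swap(6, 4)): [A, B, C, D, E, F, G]

Answer: yes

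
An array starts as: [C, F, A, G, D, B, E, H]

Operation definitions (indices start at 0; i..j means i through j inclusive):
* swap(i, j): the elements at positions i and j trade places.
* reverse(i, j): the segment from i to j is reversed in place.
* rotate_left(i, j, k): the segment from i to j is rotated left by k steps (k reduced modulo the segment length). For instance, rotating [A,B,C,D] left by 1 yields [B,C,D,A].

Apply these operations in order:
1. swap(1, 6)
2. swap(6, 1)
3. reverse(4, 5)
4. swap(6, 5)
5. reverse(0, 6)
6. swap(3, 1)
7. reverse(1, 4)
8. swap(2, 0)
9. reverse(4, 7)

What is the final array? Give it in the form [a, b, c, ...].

Answer: [E, A, D, B, H, C, F, G]

Derivation:
After 1 (swap(1, 6)): [C, E, A, G, D, B, F, H]
After 2 (swap(6, 1)): [C, F, A, G, D, B, E, H]
After 3 (reverse(4, 5)): [C, F, A, G, B, D, E, H]
After 4 (swap(6, 5)): [C, F, A, G, B, E, D, H]
After 5 (reverse(0, 6)): [D, E, B, G, A, F, C, H]
After 6 (swap(3, 1)): [D, G, B, E, A, F, C, H]
After 7 (reverse(1, 4)): [D, A, E, B, G, F, C, H]
After 8 (swap(2, 0)): [E, A, D, B, G, F, C, H]
After 9 (reverse(4, 7)): [E, A, D, B, H, C, F, G]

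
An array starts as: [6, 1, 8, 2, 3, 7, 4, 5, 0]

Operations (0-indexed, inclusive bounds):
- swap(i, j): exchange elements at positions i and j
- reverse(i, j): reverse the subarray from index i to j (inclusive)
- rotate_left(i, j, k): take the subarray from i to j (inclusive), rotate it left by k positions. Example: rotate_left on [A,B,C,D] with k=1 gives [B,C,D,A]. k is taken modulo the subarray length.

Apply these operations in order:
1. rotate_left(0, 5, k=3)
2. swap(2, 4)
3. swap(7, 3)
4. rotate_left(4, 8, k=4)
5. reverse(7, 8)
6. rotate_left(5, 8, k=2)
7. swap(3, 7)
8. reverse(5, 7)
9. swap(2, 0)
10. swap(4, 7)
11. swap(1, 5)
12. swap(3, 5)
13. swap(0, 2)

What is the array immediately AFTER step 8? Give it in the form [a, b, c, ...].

After 1 (rotate_left(0, 5, k=3)): [2, 3, 7, 6, 1, 8, 4, 5, 0]
After 2 (swap(2, 4)): [2, 3, 1, 6, 7, 8, 4, 5, 0]
After 3 (swap(7, 3)): [2, 3, 1, 5, 7, 8, 4, 6, 0]
After 4 (rotate_left(4, 8, k=4)): [2, 3, 1, 5, 0, 7, 8, 4, 6]
After 5 (reverse(7, 8)): [2, 3, 1, 5, 0, 7, 8, 6, 4]
After 6 (rotate_left(5, 8, k=2)): [2, 3, 1, 5, 0, 6, 4, 7, 8]
After 7 (swap(3, 7)): [2, 3, 1, 7, 0, 6, 4, 5, 8]
After 8 (reverse(5, 7)): [2, 3, 1, 7, 0, 5, 4, 6, 8]

Answer: [2, 3, 1, 7, 0, 5, 4, 6, 8]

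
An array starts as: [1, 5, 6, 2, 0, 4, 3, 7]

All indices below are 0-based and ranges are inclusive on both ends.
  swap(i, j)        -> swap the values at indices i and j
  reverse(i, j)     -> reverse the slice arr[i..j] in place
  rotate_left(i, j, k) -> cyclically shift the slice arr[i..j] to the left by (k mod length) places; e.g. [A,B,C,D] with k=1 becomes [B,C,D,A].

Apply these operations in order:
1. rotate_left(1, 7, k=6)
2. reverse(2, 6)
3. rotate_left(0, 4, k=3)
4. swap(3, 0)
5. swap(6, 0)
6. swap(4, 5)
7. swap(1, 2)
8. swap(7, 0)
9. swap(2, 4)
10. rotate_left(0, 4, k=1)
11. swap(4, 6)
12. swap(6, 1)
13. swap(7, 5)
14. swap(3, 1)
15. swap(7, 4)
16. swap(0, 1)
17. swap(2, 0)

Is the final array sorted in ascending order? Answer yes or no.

After 1 (rotate_left(1, 7, k=6)): [1, 7, 5, 6, 2, 0, 4, 3]
After 2 (reverse(2, 6)): [1, 7, 4, 0, 2, 6, 5, 3]
After 3 (rotate_left(0, 4, k=3)): [0, 2, 1, 7, 4, 6, 5, 3]
After 4 (swap(3, 0)): [7, 2, 1, 0, 4, 6, 5, 3]
After 5 (swap(6, 0)): [5, 2, 1, 0, 4, 6, 7, 3]
After 6 (swap(4, 5)): [5, 2, 1, 0, 6, 4, 7, 3]
After 7 (swap(1, 2)): [5, 1, 2, 0, 6, 4, 7, 3]
After 8 (swap(7, 0)): [3, 1, 2, 0, 6, 4, 7, 5]
After 9 (swap(2, 4)): [3, 1, 6, 0, 2, 4, 7, 5]
After 10 (rotate_left(0, 4, k=1)): [1, 6, 0, 2, 3, 4, 7, 5]
After 11 (swap(4, 6)): [1, 6, 0, 2, 7, 4, 3, 5]
After 12 (swap(6, 1)): [1, 3, 0, 2, 7, 4, 6, 5]
After 13 (swap(7, 5)): [1, 3, 0, 2, 7, 5, 6, 4]
After 14 (swap(3, 1)): [1, 2, 0, 3, 7, 5, 6, 4]
After 15 (swap(7, 4)): [1, 2, 0, 3, 4, 5, 6, 7]
After 16 (swap(0, 1)): [2, 1, 0, 3, 4, 5, 6, 7]
After 17 (swap(2, 0)): [0, 1, 2, 3, 4, 5, 6, 7]

Answer: yes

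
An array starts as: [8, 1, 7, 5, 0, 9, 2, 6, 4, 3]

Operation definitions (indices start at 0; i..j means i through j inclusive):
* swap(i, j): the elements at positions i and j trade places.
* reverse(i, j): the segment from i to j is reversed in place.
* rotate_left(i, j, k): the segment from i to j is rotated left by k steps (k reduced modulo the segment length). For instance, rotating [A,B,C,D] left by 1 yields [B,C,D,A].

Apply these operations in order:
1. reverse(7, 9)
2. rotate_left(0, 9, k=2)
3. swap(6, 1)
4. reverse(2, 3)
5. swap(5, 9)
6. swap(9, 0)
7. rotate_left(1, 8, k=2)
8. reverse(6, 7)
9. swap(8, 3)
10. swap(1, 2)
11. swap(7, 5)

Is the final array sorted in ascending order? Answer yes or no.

After 1 (reverse(7, 9)): [8, 1, 7, 5, 0, 9, 2, 3, 4, 6]
After 2 (rotate_left(0, 9, k=2)): [7, 5, 0, 9, 2, 3, 4, 6, 8, 1]
After 3 (swap(6, 1)): [7, 4, 0, 9, 2, 3, 5, 6, 8, 1]
After 4 (reverse(2, 3)): [7, 4, 9, 0, 2, 3, 5, 6, 8, 1]
After 5 (swap(5, 9)): [7, 4, 9, 0, 2, 1, 5, 6, 8, 3]
After 6 (swap(9, 0)): [3, 4, 9, 0, 2, 1, 5, 6, 8, 7]
After 7 (rotate_left(1, 8, k=2)): [3, 0, 2, 1, 5, 6, 8, 4, 9, 7]
After 8 (reverse(6, 7)): [3, 0, 2, 1, 5, 6, 4, 8, 9, 7]
After 9 (swap(8, 3)): [3, 0, 2, 9, 5, 6, 4, 8, 1, 7]
After 10 (swap(1, 2)): [3, 2, 0, 9, 5, 6, 4, 8, 1, 7]
After 11 (swap(7, 5)): [3, 2, 0, 9, 5, 8, 4, 6, 1, 7]

Answer: no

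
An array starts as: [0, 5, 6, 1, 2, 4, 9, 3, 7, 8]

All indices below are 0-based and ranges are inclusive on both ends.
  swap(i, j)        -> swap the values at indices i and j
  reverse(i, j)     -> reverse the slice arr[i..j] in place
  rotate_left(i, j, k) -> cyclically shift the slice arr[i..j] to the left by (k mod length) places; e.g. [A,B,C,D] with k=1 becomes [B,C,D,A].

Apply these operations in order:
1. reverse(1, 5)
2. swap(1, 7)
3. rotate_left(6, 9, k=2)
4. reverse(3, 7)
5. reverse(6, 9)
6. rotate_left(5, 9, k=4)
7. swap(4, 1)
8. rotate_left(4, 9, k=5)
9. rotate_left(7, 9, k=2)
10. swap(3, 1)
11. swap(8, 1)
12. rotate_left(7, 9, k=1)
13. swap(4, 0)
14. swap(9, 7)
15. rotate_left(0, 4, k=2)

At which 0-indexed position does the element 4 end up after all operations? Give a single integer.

After 1 (reverse(1, 5)): [0, 4, 2, 1, 6, 5, 9, 3, 7, 8]
After 2 (swap(1, 7)): [0, 3, 2, 1, 6, 5, 9, 4, 7, 8]
After 3 (rotate_left(6, 9, k=2)): [0, 3, 2, 1, 6, 5, 7, 8, 9, 4]
After 4 (reverse(3, 7)): [0, 3, 2, 8, 7, 5, 6, 1, 9, 4]
After 5 (reverse(6, 9)): [0, 3, 2, 8, 7, 5, 4, 9, 1, 6]
After 6 (rotate_left(5, 9, k=4)): [0, 3, 2, 8, 7, 6, 5, 4, 9, 1]
After 7 (swap(4, 1)): [0, 7, 2, 8, 3, 6, 5, 4, 9, 1]
After 8 (rotate_left(4, 9, k=5)): [0, 7, 2, 8, 1, 3, 6, 5, 4, 9]
After 9 (rotate_left(7, 9, k=2)): [0, 7, 2, 8, 1, 3, 6, 9, 5, 4]
After 10 (swap(3, 1)): [0, 8, 2, 7, 1, 3, 6, 9, 5, 4]
After 11 (swap(8, 1)): [0, 5, 2, 7, 1, 3, 6, 9, 8, 4]
After 12 (rotate_left(7, 9, k=1)): [0, 5, 2, 7, 1, 3, 6, 8, 4, 9]
After 13 (swap(4, 0)): [1, 5, 2, 7, 0, 3, 6, 8, 4, 9]
After 14 (swap(9, 7)): [1, 5, 2, 7, 0, 3, 6, 9, 4, 8]
After 15 (rotate_left(0, 4, k=2)): [2, 7, 0, 1, 5, 3, 6, 9, 4, 8]

Answer: 8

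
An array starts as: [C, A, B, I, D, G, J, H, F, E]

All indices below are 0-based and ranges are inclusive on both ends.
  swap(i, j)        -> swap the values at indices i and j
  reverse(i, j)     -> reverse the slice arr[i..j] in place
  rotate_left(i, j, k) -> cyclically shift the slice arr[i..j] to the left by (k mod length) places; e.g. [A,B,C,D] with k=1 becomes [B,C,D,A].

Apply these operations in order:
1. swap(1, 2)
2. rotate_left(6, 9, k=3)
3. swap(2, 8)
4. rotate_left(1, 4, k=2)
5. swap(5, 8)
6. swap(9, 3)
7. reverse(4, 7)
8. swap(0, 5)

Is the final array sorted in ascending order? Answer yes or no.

Answer: no

Derivation:
After 1 (swap(1, 2)): [C, B, A, I, D, G, J, H, F, E]
After 2 (rotate_left(6, 9, k=3)): [C, B, A, I, D, G, E, J, H, F]
After 3 (swap(2, 8)): [C, B, H, I, D, G, E, J, A, F]
After 4 (rotate_left(1, 4, k=2)): [C, I, D, B, H, G, E, J, A, F]
After 5 (swap(5, 8)): [C, I, D, B, H, A, E, J, G, F]
After 6 (swap(9, 3)): [C, I, D, F, H, A, E, J, G, B]
After 7 (reverse(4, 7)): [C, I, D, F, J, E, A, H, G, B]
After 8 (swap(0, 5)): [E, I, D, F, J, C, A, H, G, B]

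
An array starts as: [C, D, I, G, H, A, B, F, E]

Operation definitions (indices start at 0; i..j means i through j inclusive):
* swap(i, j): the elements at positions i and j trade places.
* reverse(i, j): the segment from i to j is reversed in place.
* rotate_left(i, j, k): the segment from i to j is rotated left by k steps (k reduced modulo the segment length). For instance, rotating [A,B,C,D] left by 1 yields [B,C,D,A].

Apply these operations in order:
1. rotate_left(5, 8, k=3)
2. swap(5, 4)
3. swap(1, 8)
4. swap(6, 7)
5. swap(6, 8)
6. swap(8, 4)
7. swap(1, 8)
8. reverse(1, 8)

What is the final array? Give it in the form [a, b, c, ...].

After 1 (rotate_left(5, 8, k=3)): [C, D, I, G, H, E, A, B, F]
After 2 (swap(5, 4)): [C, D, I, G, E, H, A, B, F]
After 3 (swap(1, 8)): [C, F, I, G, E, H, A, B, D]
After 4 (swap(6, 7)): [C, F, I, G, E, H, B, A, D]
After 5 (swap(6, 8)): [C, F, I, G, E, H, D, A, B]
After 6 (swap(8, 4)): [C, F, I, G, B, H, D, A, E]
After 7 (swap(1, 8)): [C, E, I, G, B, H, D, A, F]
After 8 (reverse(1, 8)): [C, F, A, D, H, B, G, I, E]

Answer: [C, F, A, D, H, B, G, I, E]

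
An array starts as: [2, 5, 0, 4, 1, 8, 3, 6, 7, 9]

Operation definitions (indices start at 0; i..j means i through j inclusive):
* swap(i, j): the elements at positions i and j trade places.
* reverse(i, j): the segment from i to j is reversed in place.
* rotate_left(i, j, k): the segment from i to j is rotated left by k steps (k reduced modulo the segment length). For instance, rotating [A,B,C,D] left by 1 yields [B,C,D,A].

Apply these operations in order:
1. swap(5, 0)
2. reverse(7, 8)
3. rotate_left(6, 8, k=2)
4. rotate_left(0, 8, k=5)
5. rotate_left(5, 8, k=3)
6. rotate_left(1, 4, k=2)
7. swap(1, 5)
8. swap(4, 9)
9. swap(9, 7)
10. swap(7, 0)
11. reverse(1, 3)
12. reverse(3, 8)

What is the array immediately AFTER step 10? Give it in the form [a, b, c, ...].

Answer: [3, 1, 8, 6, 9, 7, 5, 2, 4, 0]

Derivation:
After 1 (swap(5, 0)): [8, 5, 0, 4, 1, 2, 3, 6, 7, 9]
After 2 (reverse(7, 8)): [8, 5, 0, 4, 1, 2, 3, 7, 6, 9]
After 3 (rotate_left(6, 8, k=2)): [8, 5, 0, 4, 1, 2, 6, 3, 7, 9]
After 4 (rotate_left(0, 8, k=5)): [2, 6, 3, 7, 8, 5, 0, 4, 1, 9]
After 5 (rotate_left(5, 8, k=3)): [2, 6, 3, 7, 8, 1, 5, 0, 4, 9]
After 6 (rotate_left(1, 4, k=2)): [2, 7, 8, 6, 3, 1, 5, 0, 4, 9]
After 7 (swap(1, 5)): [2, 1, 8, 6, 3, 7, 5, 0, 4, 9]
After 8 (swap(4, 9)): [2, 1, 8, 6, 9, 7, 5, 0, 4, 3]
After 9 (swap(9, 7)): [2, 1, 8, 6, 9, 7, 5, 3, 4, 0]
After 10 (swap(7, 0)): [3, 1, 8, 6, 9, 7, 5, 2, 4, 0]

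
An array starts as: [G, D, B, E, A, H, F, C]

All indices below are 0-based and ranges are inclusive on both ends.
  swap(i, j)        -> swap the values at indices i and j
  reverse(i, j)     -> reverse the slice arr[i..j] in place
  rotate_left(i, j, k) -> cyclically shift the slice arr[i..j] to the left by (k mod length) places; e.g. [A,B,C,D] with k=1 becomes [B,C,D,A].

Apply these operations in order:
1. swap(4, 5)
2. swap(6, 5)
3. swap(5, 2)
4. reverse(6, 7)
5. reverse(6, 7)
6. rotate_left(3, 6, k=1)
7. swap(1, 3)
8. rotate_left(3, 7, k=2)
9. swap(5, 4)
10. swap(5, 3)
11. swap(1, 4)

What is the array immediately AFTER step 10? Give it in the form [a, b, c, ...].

After 1 (swap(4, 5)): [G, D, B, E, H, A, F, C]
After 2 (swap(6, 5)): [G, D, B, E, H, F, A, C]
After 3 (swap(5, 2)): [G, D, F, E, H, B, A, C]
After 4 (reverse(6, 7)): [G, D, F, E, H, B, C, A]
After 5 (reverse(6, 7)): [G, D, F, E, H, B, A, C]
After 6 (rotate_left(3, 6, k=1)): [G, D, F, H, B, A, E, C]
After 7 (swap(1, 3)): [G, H, F, D, B, A, E, C]
After 8 (rotate_left(3, 7, k=2)): [G, H, F, A, E, C, D, B]
After 9 (swap(5, 4)): [G, H, F, A, C, E, D, B]
After 10 (swap(5, 3)): [G, H, F, E, C, A, D, B]

Answer: [G, H, F, E, C, A, D, B]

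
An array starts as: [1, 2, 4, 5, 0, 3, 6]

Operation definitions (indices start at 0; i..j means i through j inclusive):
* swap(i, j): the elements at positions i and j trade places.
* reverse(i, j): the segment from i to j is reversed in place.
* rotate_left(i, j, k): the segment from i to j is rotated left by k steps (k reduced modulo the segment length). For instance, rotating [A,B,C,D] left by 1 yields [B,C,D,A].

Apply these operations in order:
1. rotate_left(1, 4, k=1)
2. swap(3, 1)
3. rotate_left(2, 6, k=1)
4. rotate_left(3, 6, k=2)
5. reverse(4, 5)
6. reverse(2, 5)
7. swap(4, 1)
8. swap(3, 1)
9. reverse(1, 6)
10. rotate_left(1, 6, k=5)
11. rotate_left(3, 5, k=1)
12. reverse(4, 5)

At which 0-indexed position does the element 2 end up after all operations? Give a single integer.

Answer: 1

Derivation:
After 1 (rotate_left(1, 4, k=1)): [1, 4, 5, 0, 2, 3, 6]
After 2 (swap(3, 1)): [1, 0, 5, 4, 2, 3, 6]
After 3 (rotate_left(2, 6, k=1)): [1, 0, 4, 2, 3, 6, 5]
After 4 (rotate_left(3, 6, k=2)): [1, 0, 4, 6, 5, 2, 3]
After 5 (reverse(4, 5)): [1, 0, 4, 6, 2, 5, 3]
After 6 (reverse(2, 5)): [1, 0, 5, 2, 6, 4, 3]
After 7 (swap(4, 1)): [1, 6, 5, 2, 0, 4, 3]
After 8 (swap(3, 1)): [1, 2, 5, 6, 0, 4, 3]
After 9 (reverse(1, 6)): [1, 3, 4, 0, 6, 5, 2]
After 10 (rotate_left(1, 6, k=5)): [1, 2, 3, 4, 0, 6, 5]
After 11 (rotate_left(3, 5, k=1)): [1, 2, 3, 0, 6, 4, 5]
After 12 (reverse(4, 5)): [1, 2, 3, 0, 4, 6, 5]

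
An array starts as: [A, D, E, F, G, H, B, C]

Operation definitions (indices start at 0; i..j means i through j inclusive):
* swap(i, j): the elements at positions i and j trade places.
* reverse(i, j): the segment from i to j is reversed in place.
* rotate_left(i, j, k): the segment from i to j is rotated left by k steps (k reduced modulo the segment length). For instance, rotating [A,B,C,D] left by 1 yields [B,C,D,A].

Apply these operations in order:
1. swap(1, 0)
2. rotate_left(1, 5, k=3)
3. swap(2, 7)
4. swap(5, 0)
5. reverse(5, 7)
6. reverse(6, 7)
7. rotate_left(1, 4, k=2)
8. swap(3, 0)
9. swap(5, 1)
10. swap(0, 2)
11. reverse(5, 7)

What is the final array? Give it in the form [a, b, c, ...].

Answer: [E, H, G, F, C, B, D, A]

Derivation:
After 1 (swap(1, 0)): [D, A, E, F, G, H, B, C]
After 2 (rotate_left(1, 5, k=3)): [D, G, H, A, E, F, B, C]
After 3 (swap(2, 7)): [D, G, C, A, E, F, B, H]
After 4 (swap(5, 0)): [F, G, C, A, E, D, B, H]
After 5 (reverse(5, 7)): [F, G, C, A, E, H, B, D]
After 6 (reverse(6, 7)): [F, G, C, A, E, H, D, B]
After 7 (rotate_left(1, 4, k=2)): [F, A, E, G, C, H, D, B]
After 8 (swap(3, 0)): [G, A, E, F, C, H, D, B]
After 9 (swap(5, 1)): [G, H, E, F, C, A, D, B]
After 10 (swap(0, 2)): [E, H, G, F, C, A, D, B]
After 11 (reverse(5, 7)): [E, H, G, F, C, B, D, A]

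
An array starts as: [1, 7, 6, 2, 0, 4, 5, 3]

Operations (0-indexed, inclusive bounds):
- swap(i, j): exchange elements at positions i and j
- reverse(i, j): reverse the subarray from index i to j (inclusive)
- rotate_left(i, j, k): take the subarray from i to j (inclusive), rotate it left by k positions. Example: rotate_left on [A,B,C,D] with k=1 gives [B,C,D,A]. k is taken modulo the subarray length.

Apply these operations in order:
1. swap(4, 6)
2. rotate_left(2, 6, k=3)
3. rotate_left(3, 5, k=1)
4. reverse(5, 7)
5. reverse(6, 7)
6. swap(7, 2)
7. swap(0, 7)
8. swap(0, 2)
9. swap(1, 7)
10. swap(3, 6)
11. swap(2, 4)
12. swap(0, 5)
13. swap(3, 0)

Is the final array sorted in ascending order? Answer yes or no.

Answer: yes

Derivation:
After 1 (swap(4, 6)): [1, 7, 6, 2, 5, 4, 0, 3]
After 2 (rotate_left(2, 6, k=3)): [1, 7, 4, 0, 6, 2, 5, 3]
After 3 (rotate_left(3, 5, k=1)): [1, 7, 4, 6, 2, 0, 5, 3]
After 4 (reverse(5, 7)): [1, 7, 4, 6, 2, 3, 5, 0]
After 5 (reverse(6, 7)): [1, 7, 4, 6, 2, 3, 0, 5]
After 6 (swap(7, 2)): [1, 7, 5, 6, 2, 3, 0, 4]
After 7 (swap(0, 7)): [4, 7, 5, 6, 2, 3, 0, 1]
After 8 (swap(0, 2)): [5, 7, 4, 6, 2, 3, 0, 1]
After 9 (swap(1, 7)): [5, 1, 4, 6, 2, 3, 0, 7]
After 10 (swap(3, 6)): [5, 1, 4, 0, 2, 3, 6, 7]
After 11 (swap(2, 4)): [5, 1, 2, 0, 4, 3, 6, 7]
After 12 (swap(0, 5)): [3, 1, 2, 0, 4, 5, 6, 7]
After 13 (swap(3, 0)): [0, 1, 2, 3, 4, 5, 6, 7]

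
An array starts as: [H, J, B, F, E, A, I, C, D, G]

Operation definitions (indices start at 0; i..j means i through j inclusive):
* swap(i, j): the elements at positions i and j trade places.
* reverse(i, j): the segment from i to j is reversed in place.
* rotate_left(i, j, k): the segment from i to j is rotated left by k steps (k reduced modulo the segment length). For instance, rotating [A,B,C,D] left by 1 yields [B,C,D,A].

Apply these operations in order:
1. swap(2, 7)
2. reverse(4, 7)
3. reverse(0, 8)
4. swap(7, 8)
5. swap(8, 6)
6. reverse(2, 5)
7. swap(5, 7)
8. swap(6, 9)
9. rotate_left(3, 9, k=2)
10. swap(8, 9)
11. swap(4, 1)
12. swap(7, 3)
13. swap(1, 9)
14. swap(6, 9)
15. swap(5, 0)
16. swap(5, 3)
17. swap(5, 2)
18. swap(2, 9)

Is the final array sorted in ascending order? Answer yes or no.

After 1 (swap(2, 7)): [H, J, C, F, E, A, I, B, D, G]
After 2 (reverse(4, 7)): [H, J, C, F, B, I, A, E, D, G]
After 3 (reverse(0, 8)): [D, E, A, I, B, F, C, J, H, G]
After 4 (swap(7, 8)): [D, E, A, I, B, F, C, H, J, G]
After 5 (swap(8, 6)): [D, E, A, I, B, F, J, H, C, G]
After 6 (reverse(2, 5)): [D, E, F, B, I, A, J, H, C, G]
After 7 (swap(5, 7)): [D, E, F, B, I, H, J, A, C, G]
After 8 (swap(6, 9)): [D, E, F, B, I, H, G, A, C, J]
After 9 (rotate_left(3, 9, k=2)): [D, E, F, H, G, A, C, J, B, I]
After 10 (swap(8, 9)): [D, E, F, H, G, A, C, J, I, B]
After 11 (swap(4, 1)): [D, G, F, H, E, A, C, J, I, B]
After 12 (swap(7, 3)): [D, G, F, J, E, A, C, H, I, B]
After 13 (swap(1, 9)): [D, B, F, J, E, A, C, H, I, G]
After 14 (swap(6, 9)): [D, B, F, J, E, A, G, H, I, C]
After 15 (swap(5, 0)): [A, B, F, J, E, D, G, H, I, C]
After 16 (swap(5, 3)): [A, B, F, D, E, J, G, H, I, C]
After 17 (swap(5, 2)): [A, B, J, D, E, F, G, H, I, C]
After 18 (swap(2, 9)): [A, B, C, D, E, F, G, H, I, J]

Answer: yes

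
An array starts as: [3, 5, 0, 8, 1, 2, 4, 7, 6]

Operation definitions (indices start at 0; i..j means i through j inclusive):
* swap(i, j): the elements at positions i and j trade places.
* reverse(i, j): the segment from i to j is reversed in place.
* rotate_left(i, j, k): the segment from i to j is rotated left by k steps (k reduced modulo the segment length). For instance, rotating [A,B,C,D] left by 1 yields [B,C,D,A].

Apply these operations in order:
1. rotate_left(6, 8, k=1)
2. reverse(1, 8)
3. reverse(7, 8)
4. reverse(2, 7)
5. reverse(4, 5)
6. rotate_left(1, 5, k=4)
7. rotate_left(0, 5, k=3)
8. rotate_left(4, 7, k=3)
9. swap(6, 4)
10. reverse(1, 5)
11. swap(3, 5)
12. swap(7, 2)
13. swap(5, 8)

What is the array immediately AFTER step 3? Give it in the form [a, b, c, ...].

After 1 (rotate_left(6, 8, k=1)): [3, 5, 0, 8, 1, 2, 7, 6, 4]
After 2 (reverse(1, 8)): [3, 4, 6, 7, 2, 1, 8, 0, 5]
After 3 (reverse(7, 8)): [3, 4, 6, 7, 2, 1, 8, 5, 0]

Answer: [3, 4, 6, 7, 2, 1, 8, 5, 0]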